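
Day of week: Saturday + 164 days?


Start: Saturday (index 5)
(5 + 164) mod 7
= 169 mod 7
= 1
Index 1 → Tuesday

Tuesday


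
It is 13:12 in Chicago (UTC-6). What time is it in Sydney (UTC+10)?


05:12 (next day)

Time difference = UTC+10 - UTC-6 = +16 hours
New hour = (13 + 16) mod 24
= 29 mod 24 = 5
Minutes unchanged → 05:12; 29 ≥ 24 → next day


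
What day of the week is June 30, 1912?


Sunday

Zeller's congruence:
q=30, m=6, k=12, j=19
h = (30 + ⌊13×7/5⌋ + 12 + ⌊12/4⌋ + ⌊19/4⌋ - 2×19) mod 7
= (30 + 18 + 12 + 3 + 4 - 38) mod 7
= 29 mod 7 = 1
h=1 → Sunday


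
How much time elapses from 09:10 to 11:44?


2h 34m

End time in minutes: 11×60 + 44 = 704
Start time in minutes: 9×60 + 10 = 550
Difference = 704 - 550 = 154 minutes
= 2 hours 34 minutes


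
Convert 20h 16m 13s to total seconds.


72973 seconds

Hours: 20 × 3600 = 72000
Minutes: 16 × 60 = 960
Seconds: 13
Total = 72000 + 960 + 13 = 72973


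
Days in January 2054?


Month: January (month 1)
January has 31 days

31 days


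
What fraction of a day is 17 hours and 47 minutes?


Total minutes: 17×60 + 47 = 1067
Day = 24×60 = 1440 minutes
Fraction = 1067/1440 ≈ 0.7410
As a percentage: 1067/1440 × 100 ≈ 74.10%

0.7410 (74.10%)


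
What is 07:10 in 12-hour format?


7:10 AM

Hour: 7
7 < 12 → AM


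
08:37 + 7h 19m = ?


15:56

Start: 517 minutes from midnight
Add: 439 minutes
Total: 956 minutes
Hours: 956 ÷ 60 = 15 remainder 56


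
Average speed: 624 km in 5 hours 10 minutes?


Distance: 624 km
Time: 5h 10m = 310 min = 310/60 = 31/6 hours
Speed = 624 ÷ (31/6) = 624 × 6 / 31 = 3744/31 ≈ 120.8 km/h

120.8 km/h


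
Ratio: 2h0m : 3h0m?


2:3 (0.67)

Duration 1: 120 minutes
Duration 2: 180 minutes
Ratio = 120:180
GCD = 60
Simplified = 2:3
As a decimal: 2/3 ≈ 0.67


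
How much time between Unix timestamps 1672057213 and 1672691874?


634661 seconds (176.3 hours / 7.35 days)

Difference = 1672691874 - 1672057213 = 634661 seconds
In hours: 634661 / 3600 ≈ 176.3
In days: 634661 / 86400 ≈ 7.35


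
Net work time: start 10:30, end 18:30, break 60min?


Total time = (18×60+30) - (10×60+30)
= 1110 - 630 = 480 min
Minus break: 480 - 60 = 420 min
= 7h 0m

7h 0m (420 minutes)


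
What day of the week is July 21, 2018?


Zeller's congruence:
q=21, m=7, k=18, j=20
h = (21 + ⌊13×8/5⌋ + 18 + ⌊18/4⌋ + ⌊20/4⌋ - 2×20) mod 7
= (21 + 20 + 18 + 4 + 5 - 40) mod 7
= 28 mod 7 = 0
h=0 → Saturday

Saturday


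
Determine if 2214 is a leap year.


Rules: divisible by 4 AND (not by 100 OR by 400)
2214 ÷ 4 = 553 remainder 2 → not divisible by 4
Not divisible by 4 → not a leap year

No


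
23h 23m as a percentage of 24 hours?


0.9743 (97.43%)

Total minutes: 23×60 + 23 = 1403
Day = 24×60 = 1440 minutes
Fraction = 1403/1440 ≈ 0.9743
As a percentage: 1403/1440 × 100 ≈ 97.43%


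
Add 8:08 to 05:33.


13:41

Start: 333 minutes from midnight
Add: 488 minutes
Total: 821 minutes
Hours: 821 ÷ 60 = 13 remainder 41


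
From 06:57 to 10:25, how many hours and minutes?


End time in minutes: 10×60 + 25 = 625
Start time in minutes: 6×60 + 57 = 417
Difference = 625 - 417 = 208 minutes
= 3 hours 28 minutes

3h 28m


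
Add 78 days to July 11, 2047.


Start: July 11, 2047
Add 78 days
July 11 → August 1: 31 - 11 + 1 = 21 days (78 - 21 = 57 left)
August 1 → September 1: 31 - 1 + 1 = 31 days (57 - 31 = 26 left)
September 1 + 26 = September 27, 2047

September 27, 2047


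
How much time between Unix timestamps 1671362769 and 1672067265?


704496 seconds (195.7 hours / 8.15 days)

Difference = 1672067265 - 1671362769 = 704496 seconds
In hours: 704496 / 3600 ≈ 195.7
In days: 704496 / 86400 ≈ 8.15


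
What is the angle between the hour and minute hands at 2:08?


Hour hand = 2×30 + 8×0.5 = 64.0°
Minute hand = 8×6 = 48°
Difference = |64.0 - 48| = 16.0°

16.0°


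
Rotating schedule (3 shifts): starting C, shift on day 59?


Shifts: A, B, C
Start: C (index 2)
Day 59: (2 + 59 - 1) mod 3
= 60 mod 3
= 0
Index 0 → shift A

Shift A


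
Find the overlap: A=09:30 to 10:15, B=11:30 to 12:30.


0 minutes

Meeting A: 570-615 (in minutes from midnight)
Meeting B: 690-750
Overlap start = max(570, 690) = 690
Overlap end = min(615, 750) = 615
Overlap = max(0, 615 - 690) = 0 min


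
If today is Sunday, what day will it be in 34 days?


Start: Sunday (index 6)
(6 + 34) mod 7
= 40 mod 7
= 5
Index 5 → Saturday

Saturday


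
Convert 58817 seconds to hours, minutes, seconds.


Hours: 58817 ÷ 3600 = 16 remainder 1217
Minutes: 1217 ÷ 60 = 20 remainder 17
Seconds: 17

16h 20m 17s


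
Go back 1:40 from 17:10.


Start: 1030 minutes from midnight
Subtract: 100 minutes
Remaining: 1030 - 100 = 930
Hours: 15, Minutes: 30

15:30


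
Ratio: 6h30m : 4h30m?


Duration 1: 390 minutes
Duration 2: 270 minutes
Ratio = 390:270
GCD = 30
Simplified = 13:9
As a decimal: 13/9 ≈ 1.44

13:9 (1.44)


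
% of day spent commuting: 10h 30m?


Time: 630 minutes
Day: 1440 minutes
Percentage = (630/1440) × 100 ≈ 43.8%

43.8%


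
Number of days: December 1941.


31 days

Month: December (month 12)
December has 31 days


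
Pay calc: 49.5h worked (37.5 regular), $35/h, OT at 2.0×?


Regular: 37.5h × $35 = $1312.50
Overtime: 49.5 - 37.5 = 12.0h
OT pay: 12.0h × $35 × 2.0 = $840.00
Total = $1312.50 + $840.00 = $2152.50

$2152.50


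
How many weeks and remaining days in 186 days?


Weeks: 186 ÷ 7 = 26 remainder 4

26 weeks 4 days


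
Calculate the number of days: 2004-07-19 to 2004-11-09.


From July 19, 2004 to November 9, 2004
Rest of July 2004: 31 - 19 = 12
Full months: August 31, September 30, October 31
Days into November 2004: 9
Total = 12 + 31 + 30 + 31 + 9 = 113 days

113 days


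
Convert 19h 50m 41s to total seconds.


Hours: 19 × 3600 = 68400
Minutes: 50 × 60 = 3000
Seconds: 41
Total = 68400 + 3000 + 41 = 71441

71441 seconds


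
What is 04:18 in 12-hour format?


4:18 AM

Hour: 4
4 < 12 → AM


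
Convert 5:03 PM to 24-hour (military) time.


Input: 5:03 PM
PM: 5 + 12 = 17

17:03


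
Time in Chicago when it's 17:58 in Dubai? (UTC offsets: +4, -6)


Time difference = UTC-6 - UTC+4 = -10 hours
New hour = (17 -10) mod 24
= 7 mod 24 = 7
Minutes unchanged → 07:58

07:58


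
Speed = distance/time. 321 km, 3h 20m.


Distance: 321 km
Time: 3h 20m = 200 min = 200/60 = 10/3 hours
Speed = 321 ÷ (10/3) = 321 × 3 / 10 = 963/10 = 96.3 km/h

96.3 km/h


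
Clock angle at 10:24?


Hour hand = 10×30 + 24×0.5 = 312.0°
Minute hand = 24×6 = 144°
Difference = |312.0 - 144| = 168.0°

168.0°


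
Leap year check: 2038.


Rules: divisible by 4 AND (not by 100 OR by 400)
2038 ÷ 4 = 509 remainder 2 → not divisible by 4
Not divisible by 4 → not a leap year

No


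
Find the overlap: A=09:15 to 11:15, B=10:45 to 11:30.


Meeting A: 555-675 (in minutes from midnight)
Meeting B: 645-690
Overlap start = max(555, 645) = 645
Overlap end = min(675, 690) = 675
Overlap = max(0, 675 - 645) = 30 min

30 minutes


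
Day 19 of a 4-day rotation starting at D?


Shifts: A, B, C, D
Start: D (index 3)
Day 19: (3 + 19 - 1) mod 4
= 21 mod 4
= 1
Index 1 → shift B

Shift B


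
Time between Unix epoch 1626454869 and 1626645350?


Difference = 1626645350 - 1626454869 = 190481 seconds
In hours: 190481 / 3600 ≈ 52.9
In days: 190481 / 86400 ≈ 2.20

190481 seconds (52.9 hours / 2.20 days)


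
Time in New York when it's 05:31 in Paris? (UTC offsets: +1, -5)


23:31 (previous day)

Time difference = UTC-5 - UTC+1 = -6 hours
New hour = (5 -6) mod 24
= -1 mod 24 = 23
Minutes unchanged → 23:31; -1 < 0 → previous day


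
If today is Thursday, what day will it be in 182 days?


Thursday

Start: Thursday (index 3)
(3 + 182) mod 7
= 185 mod 7
= 3
Index 3 → Thursday


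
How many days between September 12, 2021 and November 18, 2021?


67 days

From September 12, 2021 to November 18, 2021
Rest of September 2021: 30 - 12 = 18
Full months: October 31
Days into November 2021: 18
Total = 18 + 31 + 18 = 67 days


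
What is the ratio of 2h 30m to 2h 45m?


Duration 1: 150 minutes
Duration 2: 165 minutes
Ratio = 150:165
GCD = 15
Simplified = 10:11
As a decimal: 10/11 ≈ 0.91

10:11 (0.91)


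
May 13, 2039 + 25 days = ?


June 7, 2039

Start: May 13, 2039
Add 25 days
May 13 → June 1: 31 - 13 + 1 = 19 days (25 - 19 = 6 left)
June 1 + 6 = June 7, 2039


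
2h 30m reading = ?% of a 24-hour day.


Time: 150 minutes
Day: 1440 minutes
Percentage = (150/1440) × 100 ≈ 10.4%

10.4%


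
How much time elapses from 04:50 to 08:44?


End time in minutes: 8×60 + 44 = 524
Start time in minutes: 4×60 + 50 = 290
Difference = 524 - 290 = 234 minutes
= 3 hours 54 minutes

3h 54m


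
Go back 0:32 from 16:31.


Start: 991 minutes from midnight
Subtract: 32 minutes
Remaining: 991 - 32 = 959
Hours: 15, Minutes: 59

15:59


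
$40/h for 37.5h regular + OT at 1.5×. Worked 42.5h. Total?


$1800.00

Regular: 37.5h × $40 = $1500.00
Overtime: 42.5 - 37.5 = 5.0h
OT pay: 5.0h × $40 × 1.5 = $300.00
Total = $1500.00 + $300.00 = $1800.00


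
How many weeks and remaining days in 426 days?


60 weeks 6 days

Weeks: 426 ÷ 7 = 60 remainder 6


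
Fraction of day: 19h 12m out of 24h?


Total minutes: 19×60 + 12 = 1152
Day = 24×60 = 1440 minutes
Fraction = 1152/1440 = 0.8000
As a percentage: 1152/1440 × 100 = 80.00%

0.8000 (80.00%)


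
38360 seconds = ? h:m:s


Hours: 38360 ÷ 3600 = 10 remainder 2360
Minutes: 2360 ÷ 60 = 39 remainder 20
Seconds: 20

10h 39m 20s


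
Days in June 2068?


Month: June (month 6)
June has 30 days

30 days


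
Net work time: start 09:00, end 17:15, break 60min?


Total time = (17×60+15) - (9×60+0)
= 1035 - 540 = 495 min
Minus break: 495 - 60 = 435 min
= 7h 15m

7h 15m (435 minutes)


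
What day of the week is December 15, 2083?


Wednesday

Zeller's congruence:
q=15, m=12, k=83, j=20
h = (15 + ⌊13×13/5⌋ + 83 + ⌊83/4⌋ + ⌊20/4⌋ - 2×20) mod 7
= (15 + 33 + 83 + 20 + 5 - 40) mod 7
= 116 mod 7 = 4
h=4 → Wednesday


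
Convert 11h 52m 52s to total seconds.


Hours: 11 × 3600 = 39600
Minutes: 52 × 60 = 3120
Seconds: 52
Total = 39600 + 3120 + 52 = 42772

42772 seconds


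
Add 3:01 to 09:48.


Start: 588 minutes from midnight
Add: 181 minutes
Total: 769 minutes
Hours: 769 ÷ 60 = 12 remainder 49

12:49


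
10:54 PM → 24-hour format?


Input: 10:54 PM
PM: 10 + 12 = 22

22:54


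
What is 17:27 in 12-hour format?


5:27 PM

Hour: 17
17 - 12 = 5 → PM


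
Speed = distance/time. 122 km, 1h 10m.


Distance: 122 km
Time: 1h 10m = 70 min = 70/60 = 7/6 hours
Speed = 122 ÷ (7/6) = 122 × 6 / 7 = 732/7 ≈ 104.6 km/h

104.6 km/h


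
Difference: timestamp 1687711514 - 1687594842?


Difference = 1687711514 - 1687594842 = 116672 seconds
In hours: 116672 / 3600 ≈ 32.4
In days: 116672 / 86400 ≈ 1.35

116672 seconds (32.4 hours / 1.35 days)


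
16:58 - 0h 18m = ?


Start: 1018 minutes from midnight
Subtract: 18 minutes
Remaining: 1018 - 18 = 1000
Hours: 16, Minutes: 40

16:40


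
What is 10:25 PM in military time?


Input: 10:25 PM
PM: 10 + 12 = 22

22:25


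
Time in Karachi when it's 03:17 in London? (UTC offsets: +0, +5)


Time difference = UTC+5 - UTC+0 = +5 hours
New hour = (3 + 5) mod 24
= 8 mod 24 = 8
Minutes unchanged → 08:17

08:17


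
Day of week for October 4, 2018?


Zeller's congruence:
q=4, m=10, k=18, j=20
h = (4 + ⌊13×11/5⌋ + 18 + ⌊18/4⌋ + ⌊20/4⌋ - 2×20) mod 7
= (4 + 28 + 18 + 4 + 5 - 40) mod 7
= 19 mod 7 = 5
h=5 → Thursday

Thursday


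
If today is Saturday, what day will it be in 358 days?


Sunday

Start: Saturday (index 5)
(5 + 358) mod 7
= 363 mod 7
= 6
Index 6 → Sunday


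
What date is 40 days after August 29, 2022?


October 8, 2022

Start: August 29, 2022
Add 40 days
August 29 → September 1: 31 - 29 + 1 = 3 days (40 - 3 = 37 left)
September 1 → October 1: 30 - 1 + 1 = 30 days (37 - 30 = 7 left)
October 1 + 7 = October 8, 2022


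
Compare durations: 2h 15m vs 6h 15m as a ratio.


9:25 (0.36)

Duration 1: 135 minutes
Duration 2: 375 minutes
Ratio = 135:375
GCD = 15
Simplified = 9:25
As a decimal: 9/25 = 0.36


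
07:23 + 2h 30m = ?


09:53

Start: 443 minutes from midnight
Add: 150 minutes
Total: 593 minutes
Hours: 593 ÷ 60 = 9 remainder 53


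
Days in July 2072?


Month: July (month 7)
July has 31 days

31 days


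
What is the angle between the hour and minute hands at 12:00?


0.0°

Hour hand (12 ≡ 0 on the dial): 0×30 + 0×0.5 = 0.0°
Minute hand = 0×6 = 0°
Difference = |0.0 - 0| = 0.0°


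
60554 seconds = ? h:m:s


Hours: 60554 ÷ 3600 = 16 remainder 2954
Minutes: 2954 ÷ 60 = 49 remainder 14
Seconds: 14

16h 49m 14s


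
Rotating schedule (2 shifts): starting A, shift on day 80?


Shifts: A, B
Start: A (index 0)
Day 80: (0 + 80 - 1) mod 2
= 79 mod 2
= 1
Index 1 → shift B

Shift B


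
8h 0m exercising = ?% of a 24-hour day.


33.3%

Time: 480 minutes
Day: 1440 minutes
Percentage = (480/1440) × 100 ≈ 33.3%


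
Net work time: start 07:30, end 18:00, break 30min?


10h 0m (600 minutes)

Total time = (18×60+0) - (7×60+30)
= 1080 - 450 = 630 min
Minus break: 630 - 30 = 600 min
= 10h 0m


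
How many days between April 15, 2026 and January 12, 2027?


272 days

From April 15, 2026 to January 12, 2027
Rest of April 2026: 30 - 15 = 15
Full months: May 31, June 30, July 31, August 31, September 30, October 31, November 30, December 31
Days into January 2027: 12
Total = 15 + 31 + 30 + 31 + 31 + 30 + 31 + 30 + 31 + 12 = 272 days


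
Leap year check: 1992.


Yes

Rules: divisible by 4 AND (not by 100 OR by 400)
1992 ÷ 4 = 498 exactly → divisible by 4
1992 ÷ 100 = 19 remainder 92 → not divisible by 100
Divisible by 4 but not by 100 → leap year


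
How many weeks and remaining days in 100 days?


Weeks: 100 ÷ 7 = 14 remainder 2

14 weeks 2 days


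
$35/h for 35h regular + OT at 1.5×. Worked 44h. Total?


Regular: 35h × $35 = $1225.00
Overtime: 44 - 35 = 9h
OT pay: 9h × $35 × 1.5 = $472.50
Total = $1225.00 + $472.50 = $1697.50

$1697.50


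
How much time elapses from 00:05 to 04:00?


3h 55m

End time in minutes: 4×60 + 0 = 240
Start time in minutes: 0×60 + 5 = 5
Difference = 240 - 5 = 235 minutes
= 3 hours 55 minutes


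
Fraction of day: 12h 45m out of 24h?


Total minutes: 12×60 + 45 = 765
Day = 24×60 = 1440 minutes
Fraction = 765/1440 ≈ 0.5313
As a percentage: 765/1440 × 100 ≈ 53.13%

0.5313 (53.13%)


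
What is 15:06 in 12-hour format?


Hour: 15
15 - 12 = 3 → PM

3:06 PM


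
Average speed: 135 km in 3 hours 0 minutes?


Distance: 135 km
Time: 3 hours
Speed = 135 / 3 = 45.0 km/h

45.0 km/h


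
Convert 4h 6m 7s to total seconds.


14767 seconds

Hours: 4 × 3600 = 14400
Minutes: 6 × 60 = 360
Seconds: 7
Total = 14400 + 360 + 7 = 14767


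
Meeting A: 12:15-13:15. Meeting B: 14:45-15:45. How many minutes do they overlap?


0 minutes

Meeting A: 735-795 (in minutes from midnight)
Meeting B: 885-945
Overlap start = max(735, 885) = 885
Overlap end = min(795, 945) = 795
Overlap = max(0, 795 - 885) = 0 min


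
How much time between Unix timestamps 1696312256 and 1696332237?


19981 seconds (5.6 hours / 0.23 days)

Difference = 1696332237 - 1696312256 = 19981 seconds
In hours: 19981 / 3600 ≈ 5.6
In days: 19981 / 86400 ≈ 0.23


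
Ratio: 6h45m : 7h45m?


Duration 1: 405 minutes
Duration 2: 465 minutes
Ratio = 405:465
GCD = 15
Simplified = 27:31
As a decimal: 27/31 ≈ 0.87

27:31 (0.87)


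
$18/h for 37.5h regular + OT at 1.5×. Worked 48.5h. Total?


Regular: 37.5h × $18 = $675.00
Overtime: 48.5 - 37.5 = 11.0h
OT pay: 11.0h × $18 × 1.5 = $297.00
Total = $675.00 + $297.00 = $972.00

$972.00


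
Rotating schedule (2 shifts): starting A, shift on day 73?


Shift A

Shifts: A, B
Start: A (index 0)
Day 73: (0 + 73 - 1) mod 2
= 72 mod 2
= 0
Index 0 → shift A


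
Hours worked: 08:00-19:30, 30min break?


11h 0m (660 minutes)

Total time = (19×60+30) - (8×60+0)
= 1170 - 480 = 690 min
Minus break: 690 - 30 = 660 min
= 11h 0m


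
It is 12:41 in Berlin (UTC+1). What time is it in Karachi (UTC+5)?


16:41

Time difference = UTC+5 - UTC+1 = +4 hours
New hour = (12 + 4) mod 24
= 16 mod 24 = 16
Minutes unchanged → 16:41


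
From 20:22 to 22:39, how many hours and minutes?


2h 17m

End time in minutes: 22×60 + 39 = 1359
Start time in minutes: 20×60 + 22 = 1222
Difference = 1359 - 1222 = 137 minutes
= 2 hours 17 minutes


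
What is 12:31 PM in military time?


12:31

Input: 12:31 PM
12 PM → 12 (noon)


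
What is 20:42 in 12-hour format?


Hour: 20
20 - 12 = 8 → PM

8:42 PM


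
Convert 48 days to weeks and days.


Weeks: 48 ÷ 7 = 6 remainder 6

6 weeks 6 days


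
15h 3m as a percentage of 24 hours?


Total minutes: 15×60 + 3 = 903
Day = 24×60 = 1440 minutes
Fraction = 903/1440 ≈ 0.6271
As a percentage: 903/1440 × 100 ≈ 62.71%

0.6271 (62.71%)


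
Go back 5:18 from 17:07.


11:49

Start: 1027 minutes from midnight
Subtract: 318 minutes
Remaining: 1027 - 318 = 709
Hours: 11, Minutes: 49


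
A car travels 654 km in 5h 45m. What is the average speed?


Distance: 654 km
Time: 5h 45m = 345 min = 345/60 = 23/4 hours
Speed = 654 ÷ (23/4) = 654 × 4 / 23 = 2616/23 ≈ 113.7 km/h

113.7 km/h


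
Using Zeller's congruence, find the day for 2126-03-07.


Thursday

Zeller's congruence:
q=7, m=3, k=26, j=21
h = (7 + ⌊13×4/5⌋ + 26 + ⌊26/4⌋ + ⌊21/4⌋ - 2×21) mod 7
= (7 + 10 + 26 + 6 + 5 - 42) mod 7
= 12 mod 7 = 5
h=5 → Thursday


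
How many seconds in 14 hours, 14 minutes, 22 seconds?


51262 seconds

Hours: 14 × 3600 = 50400
Minutes: 14 × 60 = 840
Seconds: 22
Total = 50400 + 840 + 22 = 51262


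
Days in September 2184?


30 days

Month: September (month 9)
September has 30 days


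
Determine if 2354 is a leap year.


No

Rules: divisible by 4 AND (not by 100 OR by 400)
2354 ÷ 4 = 588 remainder 2 → not divisible by 4
Not divisible by 4 → not a leap year


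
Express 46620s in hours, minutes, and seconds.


12h 57m 0s

Hours: 46620 ÷ 3600 = 12 remainder 3420
Minutes: 3420 ÷ 60 = 57 remainder 0
Seconds: 0


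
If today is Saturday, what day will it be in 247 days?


Start: Saturday (index 5)
(5 + 247) mod 7
= 252 mod 7
= 0
Index 0 → Monday

Monday


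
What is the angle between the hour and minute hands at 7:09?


Hour hand = 7×30 + 9×0.5 = 214.5°
Minute hand = 9×6 = 54°
Difference = |214.5 - 54| = 160.5°

160.5°


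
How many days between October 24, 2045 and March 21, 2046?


148 days

From October 24, 2045 to March 21, 2046
Rest of October 2045: 31 - 24 = 7
Full months: November 30, December 31, January 31, February 2046 28
Days into March 2046: 21
Total = 7 + 30 + 31 + 31 + 28 + 21 = 148 days


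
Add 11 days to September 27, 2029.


Start: September 27, 2029
Add 11 days
September 27 → October 1: 30 - 27 + 1 = 4 days (11 - 4 = 7 left)
October 1 + 7 = October 8, 2029

October 8, 2029


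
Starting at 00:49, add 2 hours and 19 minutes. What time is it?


Start: 49 minutes from midnight
Add: 139 minutes
Total: 188 minutes
Hours: 188 ÷ 60 = 3 remainder 8

03:08


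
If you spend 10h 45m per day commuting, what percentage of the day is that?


Time: 645 minutes
Day: 1440 minutes
Percentage = (645/1440) × 100 ≈ 44.8%

44.8%


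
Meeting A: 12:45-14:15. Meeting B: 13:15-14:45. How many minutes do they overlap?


60 minutes

Meeting A: 765-855 (in minutes from midnight)
Meeting B: 795-885
Overlap start = max(765, 795) = 795
Overlap end = min(855, 885) = 855
Overlap = max(0, 855 - 795) = 60 min


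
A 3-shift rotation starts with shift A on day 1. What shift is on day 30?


Shift C

Shifts: A, B, C
Start: A (index 0)
Day 30: (0 + 30 - 1) mod 3
= 29 mod 3
= 2
Index 2 → shift C


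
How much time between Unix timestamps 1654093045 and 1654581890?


Difference = 1654581890 - 1654093045 = 488845 seconds
In hours: 488845 / 3600 ≈ 135.8
In days: 488845 / 86400 ≈ 5.66

488845 seconds (135.8 hours / 5.66 days)


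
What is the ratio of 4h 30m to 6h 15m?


Duration 1: 270 minutes
Duration 2: 375 minutes
Ratio = 270:375
GCD = 15
Simplified = 18:25
As a decimal: 18/25 = 0.72

18:25 (0.72)


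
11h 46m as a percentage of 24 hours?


Total minutes: 11×60 + 46 = 706
Day = 24×60 = 1440 minutes
Fraction = 706/1440 ≈ 0.4903
As a percentage: 706/1440 × 100 ≈ 49.03%

0.4903 (49.03%)


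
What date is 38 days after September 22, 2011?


October 30, 2011

Start: September 22, 2011
Add 38 days
September 22 → October 1: 30 - 22 + 1 = 9 days (38 - 9 = 29 left)
October 1 + 29 = October 30, 2011


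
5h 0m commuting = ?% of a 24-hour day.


Time: 300 minutes
Day: 1440 minutes
Percentage = (300/1440) × 100 ≈ 20.8%

20.8%


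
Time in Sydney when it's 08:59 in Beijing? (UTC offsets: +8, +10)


Time difference = UTC+10 - UTC+8 = +2 hours
New hour = (8 + 2) mod 24
= 10 mod 24 = 10
Minutes unchanged → 10:59

10:59


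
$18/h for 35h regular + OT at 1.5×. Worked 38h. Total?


Regular: 35h × $18 = $630.00
Overtime: 38 - 35 = 3h
OT pay: 3h × $18 × 1.5 = $81.00
Total = $630.00 + $81.00 = $711.00

$711.00


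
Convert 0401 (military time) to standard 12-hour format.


Hour: 4
4 < 12 → AM

4:01 AM


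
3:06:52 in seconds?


11212 seconds

Hours: 3 × 3600 = 10800
Minutes: 6 × 60 = 360
Seconds: 52
Total = 10800 + 360 + 52 = 11212


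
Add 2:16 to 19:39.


21:55

Start: 1179 minutes from midnight
Add: 136 minutes
Total: 1315 minutes
Hours: 1315 ÷ 60 = 21 remainder 55


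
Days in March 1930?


Month: March (month 3)
March has 31 days

31 days


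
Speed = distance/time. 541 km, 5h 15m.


103.0 km/h

Distance: 541 km
Time: 5h 15m = 315 min = 315/60 = 21/4 hours
Speed = 541 ÷ (21/4) = 541 × 4 / 21 = 2164/21 ≈ 103.0 km/h


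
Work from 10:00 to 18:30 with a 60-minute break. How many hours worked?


Total time = (18×60+30) - (10×60+0)
= 1110 - 600 = 510 min
Minus break: 510 - 60 = 450 min
= 7h 30m

7h 30m (450 minutes)


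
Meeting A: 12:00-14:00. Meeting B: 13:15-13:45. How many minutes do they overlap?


Meeting A: 720-840 (in minutes from midnight)
Meeting B: 795-825
Overlap start = max(720, 795) = 795
Overlap end = min(840, 825) = 825
Overlap = max(0, 825 - 795) = 30 min

30 minutes


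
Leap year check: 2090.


Rules: divisible by 4 AND (not by 100 OR by 400)
2090 ÷ 4 = 522 remainder 2 → not divisible by 4
Not divisible by 4 → not a leap year

No


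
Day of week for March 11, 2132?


Zeller's congruence:
q=11, m=3, k=32, j=21
h = (11 + ⌊13×4/5⌋ + 32 + ⌊32/4⌋ + ⌊21/4⌋ - 2×21) mod 7
= (11 + 10 + 32 + 8 + 5 - 42) mod 7
= 24 mod 7 = 3
h=3 → Tuesday

Tuesday


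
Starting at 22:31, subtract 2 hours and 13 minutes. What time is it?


20:18

Start: 1351 minutes from midnight
Subtract: 133 minutes
Remaining: 1351 - 133 = 1218
Hours: 20, Minutes: 18


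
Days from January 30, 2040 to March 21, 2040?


From January 30, 2040 to March 21, 2040
Rest of January 2040: 31 - 30 = 1
Full months: February 2040 29
Days into March 2040: 21
Total = 1 + 29 + 21 = 51 days

51 days


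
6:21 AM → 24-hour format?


06:21

Input: 6:21 AM
AM hour stays: 6


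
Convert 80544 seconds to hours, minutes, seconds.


22h 22m 24s

Hours: 80544 ÷ 3600 = 22 remainder 1344
Minutes: 1344 ÷ 60 = 22 remainder 24
Seconds: 24


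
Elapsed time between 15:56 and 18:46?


2h 50m

End time in minutes: 18×60 + 46 = 1126
Start time in minutes: 15×60 + 56 = 956
Difference = 1126 - 956 = 170 minutes
= 2 hours 50 minutes


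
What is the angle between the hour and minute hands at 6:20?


Hour hand = 6×30 + 20×0.5 = 190.0°
Minute hand = 20×6 = 120°
Difference = |190.0 - 120| = 70.0°

70.0°


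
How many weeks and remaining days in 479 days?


68 weeks 3 days

Weeks: 479 ÷ 7 = 68 remainder 3


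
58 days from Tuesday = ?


Start: Tuesday (index 1)
(1 + 58) mod 7
= 59 mod 7
= 3
Index 3 → Thursday

Thursday


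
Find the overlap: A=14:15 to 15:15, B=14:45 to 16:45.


Meeting A: 855-915 (in minutes from midnight)
Meeting B: 885-1005
Overlap start = max(855, 885) = 885
Overlap end = min(915, 1005) = 915
Overlap = max(0, 915 - 885) = 30 min

30 minutes


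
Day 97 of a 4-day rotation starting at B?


Shift B

Shifts: A, B, C, D
Start: B (index 1)
Day 97: (1 + 97 - 1) mod 4
= 97 mod 4
= 1
Index 1 → shift B


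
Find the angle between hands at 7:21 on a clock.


Hour hand = 7×30 + 21×0.5 = 220.5°
Minute hand = 21×6 = 126°
Difference = |220.5 - 126| = 94.5°

94.5°


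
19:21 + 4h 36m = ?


Start: 1161 minutes from midnight
Add: 276 minutes
Total: 1437 minutes
Hours: 1437 ÷ 60 = 23 remainder 57

23:57


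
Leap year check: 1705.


No

Rules: divisible by 4 AND (not by 100 OR by 400)
1705 ÷ 4 = 426 remainder 1 → not divisible by 4
Not divisible by 4 → not a leap year


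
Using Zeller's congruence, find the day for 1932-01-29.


Zeller's congruence:
q=29, m=13, k=31, j=19
h = (29 + ⌊13×14/5⌋ + 31 + ⌊31/4⌋ + ⌊19/4⌋ - 2×19) mod 7
= (29 + 36 + 31 + 7 + 4 - 38) mod 7
= 69 mod 7 = 6
h=6 → Friday

Friday


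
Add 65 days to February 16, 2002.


Start: February 16, 2002
Add 65 days
February 16 → March 1: 28 - 16 + 1 = 13 days (65 - 13 = 52 left)
March 1 → April 1: 31 - 1 + 1 = 31 days (52 - 31 = 21 left)
April 1 + 21 = April 22, 2002

April 22, 2002


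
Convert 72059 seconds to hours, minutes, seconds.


Hours: 72059 ÷ 3600 = 20 remainder 59
Minutes: 59 ÷ 60 = 0 remainder 59
Seconds: 59

20h 0m 59s


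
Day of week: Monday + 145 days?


Start: Monday (index 0)
(0 + 145) mod 7
= 145 mod 7
= 5
Index 5 → Saturday

Saturday


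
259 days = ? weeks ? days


37 weeks 0 days

Weeks: 259 ÷ 7 = 37 remainder 0


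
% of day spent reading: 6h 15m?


26.0%

Time: 375 minutes
Day: 1440 minutes
Percentage = (375/1440) × 100 ≈ 26.0%


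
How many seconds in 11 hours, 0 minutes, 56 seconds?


Hours: 11 × 3600 = 39600
Minutes: 0 × 60 = 0
Seconds: 56
Total = 39600 + 0 + 56 = 39656

39656 seconds


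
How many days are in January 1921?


31 days

Month: January (month 1)
January has 31 days


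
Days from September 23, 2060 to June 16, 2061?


From September 23, 2060 to June 16, 2061
Rest of September 2060: 30 - 23 = 7
Full months: October 31, November 30, December 31, January 31, February 2061 28, March 31, April 30, May 31
Days into June 2061: 16
Total = 7 + 31 + 30 + 31 + 31 + 28 + 31 + 30 + 31 + 16 = 266 days

266 days


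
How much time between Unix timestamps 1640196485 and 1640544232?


347747 seconds (96.6 hours / 4.02 days)

Difference = 1640544232 - 1640196485 = 347747 seconds
In hours: 347747 / 3600 ≈ 96.6
In days: 347747 / 86400 ≈ 4.02


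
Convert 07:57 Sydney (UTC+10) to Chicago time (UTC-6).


15:57 (previous day)

Time difference = UTC-6 - UTC+10 = -16 hours
New hour = (7 -16) mod 24
= -9 mod 24 = 15
Minutes unchanged → 15:57; -9 < 0 → previous day


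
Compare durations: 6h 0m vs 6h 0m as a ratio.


1:1 (1.00)

Duration 1: 360 minutes
Duration 2: 360 minutes
Ratio = 360:360
GCD = 360
Simplified = 1:1
As a decimal: 1/1 = 1.00


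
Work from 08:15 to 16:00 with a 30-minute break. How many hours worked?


7h 15m (435 minutes)

Total time = (16×60+0) - (8×60+15)
= 960 - 495 = 465 min
Minus break: 465 - 30 = 435 min
= 7h 15m


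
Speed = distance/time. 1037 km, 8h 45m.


118.5 km/h

Distance: 1037 km
Time: 8h 45m = 525 min = 525/60 = 35/4 hours
Speed = 1037 ÷ (35/4) = 1037 × 4 / 35 = 4148/35 ≈ 118.5 km/h


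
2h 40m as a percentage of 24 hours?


Total minutes: 2×60 + 40 = 160
Day = 24×60 = 1440 minutes
Fraction = 160/1440 ≈ 0.1111
As a percentage: 160/1440 × 100 ≈ 11.11%

0.1111 (11.11%)


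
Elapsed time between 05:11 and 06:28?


End time in minutes: 6×60 + 28 = 388
Start time in minutes: 5×60 + 11 = 311
Difference = 388 - 311 = 77 minutes
= 1 hours 17 minutes

1h 17m


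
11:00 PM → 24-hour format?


Input: 11:00 PM
PM: 11 + 12 = 23

23:00


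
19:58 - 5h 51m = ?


Start: 1198 minutes from midnight
Subtract: 351 minutes
Remaining: 1198 - 351 = 847
Hours: 14, Minutes: 7

14:07


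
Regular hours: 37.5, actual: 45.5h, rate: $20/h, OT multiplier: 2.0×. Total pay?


Regular: 37.5h × $20 = $750.00
Overtime: 45.5 - 37.5 = 8.0h
OT pay: 8.0h × $20 × 2.0 = $320.00
Total = $750.00 + $320.00 = $1070.00

$1070.00


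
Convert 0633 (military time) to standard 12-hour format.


Hour: 6
6 < 12 → AM

6:33 AM


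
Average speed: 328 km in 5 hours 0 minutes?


Distance: 328 km
Time: 5 hours
Speed = 328 / 5 = 65.6 km/h

65.6 km/h


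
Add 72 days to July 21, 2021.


Start: July 21, 2021
Add 72 days
July 21 → August 1: 31 - 21 + 1 = 11 days (72 - 11 = 61 left)
August 1 → September 1: 31 - 1 + 1 = 31 days (61 - 31 = 30 left)
September 1 → October 1: 30 - 1 + 1 = 30 days (30 - 30 = 0 left)
Land exactly on October 1, 2021

October 1, 2021


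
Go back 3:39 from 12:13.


08:34

Start: 733 minutes from midnight
Subtract: 219 minutes
Remaining: 733 - 219 = 514
Hours: 8, Minutes: 34


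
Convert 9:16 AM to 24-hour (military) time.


09:16

Input: 9:16 AM
AM hour stays: 9


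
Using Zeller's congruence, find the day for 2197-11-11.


Zeller's congruence:
q=11, m=11, k=97, j=21
h = (11 + ⌊13×12/5⌋ + 97 + ⌊97/4⌋ + ⌊21/4⌋ - 2×21) mod 7
= (11 + 31 + 97 + 24 + 5 - 42) mod 7
= 126 mod 7 = 0
h=0 → Saturday

Saturday


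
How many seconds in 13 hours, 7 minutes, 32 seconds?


47252 seconds

Hours: 13 × 3600 = 46800
Minutes: 7 × 60 = 420
Seconds: 32
Total = 46800 + 420 + 32 = 47252


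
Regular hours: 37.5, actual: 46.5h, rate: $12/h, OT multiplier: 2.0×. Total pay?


Regular: 37.5h × $12 = $450.00
Overtime: 46.5 - 37.5 = 9.0h
OT pay: 9.0h × $12 × 2.0 = $216.00
Total = $450.00 + $216.00 = $666.00

$666.00


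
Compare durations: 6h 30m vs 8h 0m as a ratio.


Duration 1: 390 minutes
Duration 2: 480 minutes
Ratio = 390:480
GCD = 30
Simplified = 13:16
As a decimal: 13/16 ≈ 0.81

13:16 (0.81)


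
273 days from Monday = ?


Monday

Start: Monday (index 0)
(0 + 273) mod 7
= 273 mod 7
= 0
Index 0 → Monday


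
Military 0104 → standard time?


Hour: 1
1 < 12 → AM

1:04 AM


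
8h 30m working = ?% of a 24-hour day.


35.4%

Time: 510 minutes
Day: 1440 minutes
Percentage = (510/1440) × 100 ≈ 35.4%


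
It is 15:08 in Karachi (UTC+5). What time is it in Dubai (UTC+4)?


14:08

Time difference = UTC+4 - UTC+5 = -1 hours
New hour = (15 -1) mod 24
= 14 mod 24 = 14
Minutes unchanged → 14:08


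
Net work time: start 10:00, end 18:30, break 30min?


8h 0m (480 minutes)

Total time = (18×60+30) - (10×60+0)
= 1110 - 600 = 510 min
Minus break: 510 - 30 = 480 min
= 8h 0m


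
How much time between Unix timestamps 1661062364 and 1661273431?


Difference = 1661273431 - 1661062364 = 211067 seconds
In hours: 211067 / 3600 ≈ 58.6
In days: 211067 / 86400 ≈ 2.44

211067 seconds (58.6 hours / 2.44 days)


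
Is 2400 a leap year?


Rules: divisible by 4 AND (not by 100 OR by 400)
2400 ÷ 4 = 600 exactly → divisible by 4
2400 ÷ 100 = 24 exactly → divisible by 100
2400 ÷ 400 = 6 exactly → divisible by 400
Divisible by 400 → leap year

Yes


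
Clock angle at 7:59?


114.5°

Hour hand = 7×30 + 59×0.5 = 239.5°
Minute hand = 59×6 = 354°
Difference = |239.5 - 354| = 114.5°


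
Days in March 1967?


31 days

Month: March (month 3)
March has 31 days


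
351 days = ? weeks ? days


Weeks: 351 ÷ 7 = 50 remainder 1

50 weeks 1 days


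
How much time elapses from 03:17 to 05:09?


1h 52m

End time in minutes: 5×60 + 9 = 309
Start time in minutes: 3×60 + 17 = 197
Difference = 309 - 197 = 112 minutes
= 1 hours 52 minutes


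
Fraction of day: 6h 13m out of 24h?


0.2590 (25.90%)

Total minutes: 6×60 + 13 = 373
Day = 24×60 = 1440 minutes
Fraction = 373/1440 ≈ 0.2590
As a percentage: 373/1440 × 100 ≈ 25.90%


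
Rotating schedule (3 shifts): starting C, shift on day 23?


Shifts: A, B, C
Start: C (index 2)
Day 23: (2 + 23 - 1) mod 3
= 24 mod 3
= 0
Index 0 → shift A

Shift A


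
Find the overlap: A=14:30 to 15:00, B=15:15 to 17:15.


Meeting A: 870-900 (in minutes from midnight)
Meeting B: 915-1035
Overlap start = max(870, 915) = 915
Overlap end = min(900, 1035) = 900
Overlap = max(0, 900 - 915) = 0 min

0 minutes


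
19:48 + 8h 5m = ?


Start: 1188 minutes from midnight
Add: 485 minutes
Total: 1673 minutes
Hours: 1673 ÷ 60 = 27 remainder 53
27 ≥ 24 → 27 - 24 = 3 (next day)

03:53 (next day)


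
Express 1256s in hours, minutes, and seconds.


Hours: 1256 ÷ 3600 = 0 remainder 1256
Minutes: 1256 ÷ 60 = 20 remainder 56
Seconds: 56

0h 20m 56s


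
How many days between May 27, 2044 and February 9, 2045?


258 days

From May 27, 2044 to February 9, 2045
Rest of May 2044: 31 - 27 = 4
Full months: June 30, July 31, August 31, September 30, October 31, November 30, December 31, January 31
Days into February 2045: 9
Total = 4 + 30 + 31 + 31 + 30 + 31 + 30 + 31 + 31 + 9 = 258 days


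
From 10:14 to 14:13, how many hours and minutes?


End time in minutes: 14×60 + 13 = 853
Start time in minutes: 10×60 + 14 = 614
Difference = 853 - 614 = 239 minutes
= 3 hours 59 minutes

3h 59m


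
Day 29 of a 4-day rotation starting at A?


Shifts: A, B, C, D
Start: A (index 0)
Day 29: (0 + 29 - 1) mod 4
= 28 mod 4
= 0
Index 0 → shift A

Shift A


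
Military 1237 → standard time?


12:37 PM

Hour: 12
12 → 12 PM (noon)


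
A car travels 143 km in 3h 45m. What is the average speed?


Distance: 143 km
Time: 3h 45m = 225 min = 225/60 = 15/4 hours
Speed = 143 ÷ (15/4) = 143 × 4 / 15 = 572/15 ≈ 38.1 km/h

38.1 km/h


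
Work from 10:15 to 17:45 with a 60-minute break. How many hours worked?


Total time = (17×60+45) - (10×60+15)
= 1065 - 615 = 450 min
Minus break: 450 - 60 = 390 min
= 6h 30m

6h 30m (390 minutes)


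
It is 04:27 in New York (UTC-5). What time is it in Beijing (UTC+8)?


17:27

Time difference = UTC+8 - UTC-5 = +13 hours
New hour = (4 + 13) mod 24
= 17 mod 24 = 17
Minutes unchanged → 17:27


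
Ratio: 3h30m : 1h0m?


Duration 1: 210 minutes
Duration 2: 60 minutes
Ratio = 210:60
GCD = 30
Simplified = 7:2
As a decimal: 7/2 = 3.50

7:2 (3.50)


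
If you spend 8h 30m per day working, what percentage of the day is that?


Time: 510 minutes
Day: 1440 minutes
Percentage = (510/1440) × 100 ≈ 35.4%

35.4%


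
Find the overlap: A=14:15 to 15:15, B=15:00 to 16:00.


15 minutes

Meeting A: 855-915 (in minutes from midnight)
Meeting B: 900-960
Overlap start = max(855, 900) = 900
Overlap end = min(915, 960) = 915
Overlap = max(0, 915 - 900) = 15 min


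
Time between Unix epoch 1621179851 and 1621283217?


Difference = 1621283217 - 1621179851 = 103366 seconds
In hours: 103366 / 3600 ≈ 28.7
In days: 103366 / 86400 ≈ 1.20

103366 seconds (28.7 hours / 1.20 days)


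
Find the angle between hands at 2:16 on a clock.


28.0°

Hour hand = 2×30 + 16×0.5 = 68.0°
Minute hand = 16×6 = 96°
Difference = |68.0 - 96| = 28.0°


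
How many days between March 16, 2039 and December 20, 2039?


279 days

From March 16, 2039 to December 20, 2039
Rest of March 2039: 31 - 16 = 15
Full months: April 30, May 31, June 30, July 31, August 31, September 30, October 31, November 30
Days into December 2039: 20
Total = 15 + 30 + 31 + 30 + 31 + 31 + 30 + 31 + 30 + 20 = 279 days


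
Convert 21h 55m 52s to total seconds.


Hours: 21 × 3600 = 75600
Minutes: 55 × 60 = 3300
Seconds: 52
Total = 75600 + 3300 + 52 = 78952

78952 seconds


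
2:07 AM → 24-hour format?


02:07

Input: 2:07 AM
AM hour stays: 2


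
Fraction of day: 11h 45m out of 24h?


0.4896 (48.96%)

Total minutes: 11×60 + 45 = 705
Day = 24×60 = 1440 minutes
Fraction = 705/1440 ≈ 0.4896
As a percentage: 705/1440 × 100 ≈ 48.96%


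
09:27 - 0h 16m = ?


09:11

Start: 567 minutes from midnight
Subtract: 16 minutes
Remaining: 567 - 16 = 551
Hours: 9, Minutes: 11


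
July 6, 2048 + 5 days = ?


Start: July 6, 2048
Add 5 days
July 6 + 5 = July 11, 2048

July 11, 2048


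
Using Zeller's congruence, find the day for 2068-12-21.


Friday

Zeller's congruence:
q=21, m=12, k=68, j=20
h = (21 + ⌊13×13/5⌋ + 68 + ⌊68/4⌋ + ⌊20/4⌋ - 2×20) mod 7
= (21 + 33 + 68 + 17 + 5 - 40) mod 7
= 104 mod 7 = 6
h=6 → Friday


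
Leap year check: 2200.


Rules: divisible by 4 AND (not by 100 OR by 400)
2200 ÷ 4 = 550 exactly → divisible by 4
2200 ÷ 100 = 22 exactly → divisible by 100
2200 ÷ 400 = 5 remainder 200 → not divisible by 400
Divisible by 100 but not by 400 → not a leap year

No


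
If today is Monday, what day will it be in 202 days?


Sunday

Start: Monday (index 0)
(0 + 202) mod 7
= 202 mod 7
= 6
Index 6 → Sunday


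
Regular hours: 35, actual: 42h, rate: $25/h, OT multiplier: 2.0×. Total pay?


Regular: 35h × $25 = $875.00
Overtime: 42 - 35 = 7h
OT pay: 7h × $25 × 2.0 = $350.00
Total = $875.00 + $350.00 = $1225.00

$1225.00


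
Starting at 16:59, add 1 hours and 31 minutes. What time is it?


Start: 1019 minutes from midnight
Add: 91 minutes
Total: 1110 minutes
Hours: 1110 ÷ 60 = 18 remainder 30

18:30


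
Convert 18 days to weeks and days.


2 weeks 4 days

Weeks: 18 ÷ 7 = 2 remainder 4


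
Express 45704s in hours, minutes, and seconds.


Hours: 45704 ÷ 3600 = 12 remainder 2504
Minutes: 2504 ÷ 60 = 41 remainder 44
Seconds: 44

12h 41m 44s


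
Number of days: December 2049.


Month: December (month 12)
December has 31 days

31 days


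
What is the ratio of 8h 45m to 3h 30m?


5:2 (2.50)

Duration 1: 525 minutes
Duration 2: 210 minutes
Ratio = 525:210
GCD = 105
Simplified = 5:2
As a decimal: 5/2 = 2.50


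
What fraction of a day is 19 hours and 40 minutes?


Total minutes: 19×60 + 40 = 1180
Day = 24×60 = 1440 minutes
Fraction = 1180/1440 ≈ 0.8194
As a percentage: 1180/1440 × 100 ≈ 81.94%

0.8194 (81.94%)


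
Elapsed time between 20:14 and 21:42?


End time in minutes: 21×60 + 42 = 1302
Start time in minutes: 20×60 + 14 = 1214
Difference = 1302 - 1214 = 88 minutes
= 1 hours 28 minutes

1h 28m


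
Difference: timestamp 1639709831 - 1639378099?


Difference = 1639709831 - 1639378099 = 331732 seconds
In hours: 331732 / 3600 ≈ 92.1
In days: 331732 / 86400 ≈ 3.84

331732 seconds (92.1 hours / 3.84 days)


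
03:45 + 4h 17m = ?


Start: 225 minutes from midnight
Add: 257 minutes
Total: 482 minutes
Hours: 482 ÷ 60 = 8 remainder 2

08:02


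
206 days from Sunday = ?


Start: Sunday (index 6)
(6 + 206) mod 7
= 212 mod 7
= 2
Index 2 → Wednesday

Wednesday


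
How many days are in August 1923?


31 days

Month: August (month 8)
August has 31 days


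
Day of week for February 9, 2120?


Zeller's congruence:
q=9, m=14, k=19, j=21
h = (9 + ⌊13×15/5⌋ + 19 + ⌊19/4⌋ + ⌊21/4⌋ - 2×21) mod 7
= (9 + 39 + 19 + 4 + 5 - 42) mod 7
= 34 mod 7 = 6
h=6 → Friday

Friday
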